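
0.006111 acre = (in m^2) 24.73. Check: 1 acre = 4046.8564 m^2, so 0.006111 acre = 0.006111 * 4046.8564 = 24.73034 m^2. Result: 24.73034 m^2 ≈ 24.73 m^2 (4 s.f.).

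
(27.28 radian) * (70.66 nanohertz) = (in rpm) 27.28 radian = 27.28 rad. 1 nanohertz = 1e-09 Hz, so 70.66 nanohertz = 70.66 * 1e-09 = 7.066e-08 Hz. Combine: 27.28 rad * 7.066e-08 Hz = 1.9276048e-06 rad/s. 1 rpm = 0.10471976 rad/s, so 1.9276048e-06 rad/s = 1.9276048e-06 / 0.10471976 = 1.840727e-05 rpm ≈ 1.841e-05 rpm (4 s.f.). Final answer: 1.841e-05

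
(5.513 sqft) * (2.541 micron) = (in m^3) 1.301e-06. Check: 1 sqft = 0.09290304 m^2, so 5.513 sqft = 5.513 * 0.09290304 = 0.51217446 m^2. 1 micron = 1e-06 m, so 2.541 micron = 2.541 * 1e-06 = 2.541e-06 m. Combine: 0.51217446 m^2 * 2.541e-06 m = 1.3014353e-06 m^3. Result: 1.3014353e-06 m^3 ≈ 1.301e-06 m^3 (4 s.f.).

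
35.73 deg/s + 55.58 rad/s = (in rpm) 1 deg/s = 0.017453293 rad/s, so 35.73 deg/s = 35.73 * 0.017453293 = 0.62360614 rad/s. 55.58 rad/s is already in rad/s. Sum: 0.62360614 + 55.58 = 56.203606 rad/s. 1 rpm = 0.10471976 rad/s, so 56.203606 rad/s = 56.203606 / 0.10471976 = 536.7049 rpm ≈ 536.7 rpm (4 s.f.). Final answer: 536.7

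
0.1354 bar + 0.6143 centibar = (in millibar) 1 bar = 100000 Pa, so 0.1354 bar = 0.1354 * 100000 = 13540 Pa. 1 centibar = 1000 Pa, so 0.6143 centibar = 0.6143 * 1000 = 614.3 Pa. Sum: 13540 + 614.3 = 14154.3 Pa. 1 millibar = 100 Pa, so 14154.3 Pa = 14154.3 / 100 = 141.543 millibar ≈ 141.5 millibar (4 s.f.). Final answer: 141.5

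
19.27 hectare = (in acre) 47.62. Check: 1 hectare = 10000 m^2, so 19.27 hectare = 19.27 * 10000 = 192700 m^2. 1 acre = 4046.8564 m^2, so 192700 m^2 = 192700 / 4046.8564 = 47.617207 acre ≈ 47.62 acre (4 s.f.).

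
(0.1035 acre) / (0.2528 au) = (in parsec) 1 acre = 4046.8564 m^2, so 0.1035 acre = 0.1035 * 4046.8564 = 418.84964 m^2. 1 au = 1.4959787e+11 m, so 0.2528 au = 0.2528 * 1.4959787e+11 = 3.7818342e+10 m. Combine: 418.84964 m^2 / 3.7818342e+10 m = 1.1075304e-08 m. 1 parsec = 3.0856776e+16 m, so 1.1075304e-08 m = 1.1075304e-08 / 3.0856776e+16 = 3.5892617e-25 parsec ≈ 3.589e-25 parsec (4 s.f.). Final answer: 3.589e-25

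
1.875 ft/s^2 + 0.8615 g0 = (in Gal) 1 ft/s^2 = 0.3048 m/s^2, so 1.875 ft/s^2 = 1.875 * 0.3048 = 0.5715 m/s^2. 1 g0 = 9.80665 m/s^2, so 0.8615 g0 = 0.8615 * 9.80665 = 8.448429 m/s^2. Sum: 0.5715 + 8.448429 = 9.019929 m/s^2. 1 Gal = 0.01 m/s^2, so 9.019929 m/s^2 = 9.019929 / 0.01 = 901.9929 Gal ≈ 902 Gal (4 s.f.). Final answer: 902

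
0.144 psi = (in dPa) 9928. Check: 1 psi = 6894.7573 Pa, so 0.144 psi = 0.144 * 6894.7573 = 992.84505 Pa. 1 dPa = 0.1 Pa, so 992.84505 Pa = 992.84505 / 0.1 = 9928.4505 dPa ≈ 9928 dPa (4 s.f.).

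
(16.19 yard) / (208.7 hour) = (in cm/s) 0.00197. Check: 1 yard = 0.9144 m, so 16.19 yard = 16.19 * 0.9144 = 14.804136 m. 1 hour = 3600 s, so 208.7 hour = 208.7 * 3600 = 751320 s. Combine: 14.804136 m / 751320 s = 1.9704169e-05 m/s. 1 cm/s = 0.01 m/s, so 1.9704169e-05 m/s = 1.9704169e-05 / 0.01 = 0.0019704169 cm/s ≈ 0.00197 cm/s (4 s.f.).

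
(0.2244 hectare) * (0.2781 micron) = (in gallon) 0.1649. Check: 1 hectare = 10000 m^2, so 0.2244 hectare = 0.2244 * 10000 = 2244 m^2. 1 micron = 1e-06 m, so 0.2781 micron = 0.2781 * 1e-06 = 2.781e-07 m. Combine: 2244 m^2 * 2.781e-07 m = 0.0006240564 m^3. 1 gallon = 0.0037854118 m^3, so 0.0006240564 m^3 = 0.0006240564 / 0.0037854118 = 0.16485826 gallon ≈ 0.1649 gallon (4 s.f.).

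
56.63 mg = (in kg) 1 mg = 1e-06 kg, so 56.63 mg = 56.63 * 1e-06 = 5.663e-05 kg. Result: 5.663e-05 kg. Final answer: 5.663e-05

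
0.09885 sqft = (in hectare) 9.183e-07. Check: 1 sqft = 0.09290304 m^2, so 0.09885 sqft = 0.09885 * 0.09290304 = 0.0091834655 m^2. 1 hectare = 10000 m^2, so 0.0091834655 m^2 = 0.0091834655 / 10000 = 9.1834655e-07 hectare ≈ 9.183e-07 hectare (4 s.f.).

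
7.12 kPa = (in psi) 1 kPa = 1000 Pa, so 7.12 kPa = 7.12 * 1000 = 7120 Pa. 1 psi = 6894.7573 Pa, so 7120 Pa = 7120 / 6894.7573 = 1.0326687 psi ≈ 1.033 psi (4 s.f.). Final answer: 1.033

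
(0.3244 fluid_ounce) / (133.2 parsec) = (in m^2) 1 fluid_ounce = 2.957353e-05 m^3, so 0.3244 fluid_ounce = 0.3244 * 2.957353e-05 = 9.593653e-06 m^3. 1 parsec = 3.0856776e+16 m, so 133.2 parsec = 133.2 * 3.0856776e+16 = 4.1101225e+18 m. Combine: 9.593653e-06 m^3 / 4.1101225e+18 m = 2.3341525e-24 m^2. Result: 2.3341525e-24 m^2 ≈ 2.334e-24 m^2 (4 s.f.). Final answer: 2.334e-24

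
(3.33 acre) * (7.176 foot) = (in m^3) 2.948e+04. Check: 1 acre = 4046.8564 m^2, so 3.33 acre = 3.33 * 4046.8564 = 13476.032 m^2. 1 foot = 0.3048 m, so 7.176 foot = 7.176 * 0.3048 = 2.1872448 m. Combine: 13476.032 m^2 * 2.1872448 m = 29475.381 m^3. Result: 29475.381 m^3 ≈ 2.948e+04 m^3 (4 s.f.).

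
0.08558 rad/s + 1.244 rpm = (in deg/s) 0.08558 rad/s is already in rad/s. 1 rpm = 0.10471976 rad/s, so 1.244 rpm = 1.244 * 0.10471976 = 0.13027138 rad/s. Sum: 0.08558 + 0.13027138 = 0.21585138 rad/s. 1 deg/s = 0.017453293 rad/s, so 0.21585138 rad/s = 0.21585138 / 0.017453293 = 12.367373 deg/s ≈ 12.37 deg/s (4 s.f.). Final answer: 12.37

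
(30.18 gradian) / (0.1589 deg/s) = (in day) 0.001978. Check: 1 gradian = 0.015707963 rad, so 30.18 gradian = 30.18 * 0.015707963 = 0.47406633 rad. 1 deg/s = 0.017453293 rad/s, so 0.1589 deg/s = 0.1589 * 0.017453293 = 0.0027733282 rad/s. Combine: 0.47406633 rad / 0.0027733282 rad/s = 170.9377 s. 1 day = 86400 s, so 170.9377 s = 170.9377 / 86400 = 0.0019784456 day ≈ 0.001978 day (4 s.f.).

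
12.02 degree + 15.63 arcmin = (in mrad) 1 degree = 0.017453293 rad, so 12.02 degree = 12.02 * 0.017453293 = 0.20978858 rad. 1 arcmin = 0.00029088821 rad, so 15.63 arcmin = 15.63 * 0.00029088821 = 0.0045465827 rad. Sum: 0.20978858 + 0.0045465827 = 0.21433516 rad. 1 mrad = 0.001 rad, so 0.21433516 rad = 0.21433516 / 0.001 = 214.33516 mrad ≈ 214.3 mrad (4 s.f.). Final answer: 214.3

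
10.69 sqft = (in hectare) 1 sqft = 0.09290304 m^2, so 10.69 sqft = 10.69 * 0.09290304 = 0.9931335 m^2. 1 hectare = 10000 m^2, so 0.9931335 m^2 = 0.9931335 / 10000 = 9.931335e-05 hectare ≈ 9.931e-05 hectare (4 s.f.). Final answer: 9.931e-05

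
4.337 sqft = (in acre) 1 sqft = 0.09290304 m^2, so 4.337 sqft = 4.337 * 0.09290304 = 0.40292048 m^2. 1 acre = 4046.8564 m^2, so 0.40292048 m^2 = 0.40292048 / 4046.8564 = 9.956382e-05 acre ≈ 9.956e-05 acre (4 s.f.). Final answer: 9.956e-05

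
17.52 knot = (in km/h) 1 knot = 0.51444444 m/s, so 17.52 knot = 17.52 * 0.51444444 = 9.0130667 m/s. 1 km/h = 0.27777778 m/s, so 9.0130667 m/s = 9.0130667 / 0.27777778 = 32.44704 km/h ≈ 32.45 km/h (4 s.f.). Final answer: 32.45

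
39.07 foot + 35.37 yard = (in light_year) 1 foot = 0.3048 m, so 39.07 foot = 39.07 * 0.3048 = 11.908536 m. 1 yard = 0.9144 m, so 35.37 yard = 35.37 * 0.9144 = 32.342328 m. Sum: 11.908536 + 32.342328 = 44.250864 m. 1 light_year = 9.4607305e+15 m, so 44.250864 m = 44.250864 / 9.4607305e+15 = 4.67732e-15 light_year ≈ 4.677e-15 light_year (4 s.f.). Final answer: 4.677e-15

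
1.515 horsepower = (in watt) 1 horsepower = 745.69987 W, so 1.515 horsepower = 1.515 * 745.69987 = 1129.7353 W. 1129.7353 W = 1129.7353 watt ≈ 1130 watt (4 s.f.). Final answer: 1130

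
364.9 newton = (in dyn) 3.649e+07. Check: 364.9 newton = 364.9 N. 1 dyn = 1e-05 N, so 364.9 N = 364.9 / 1e-05 = 36490000 dyn ≈ 3.649e+07 dyn (4 s.f.).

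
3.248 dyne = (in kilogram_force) 1 dyne = 1e-05 N, so 3.248 dyne = 3.248 * 1e-05 = 3.248e-05 N. 1 kilogram_force = 9.80665 N, so 3.248e-05 N = 3.248e-05 / 9.80665 = 3.3120383e-06 kilogram_force ≈ 3.312e-06 kilogram_force (4 s.f.). Final answer: 3.312e-06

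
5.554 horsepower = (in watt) 1 horsepower = 745.69987 W, so 5.554 horsepower = 5.554 * 745.69987 = 4141.6171 W. 4141.6171 W = 4141.6171 watt ≈ 4142 watt (4 s.f.). Final answer: 4142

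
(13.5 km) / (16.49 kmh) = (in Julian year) 1 km = 1000 m, so 13.5 km = 13.5 * 1000 = 13500 m. 1 kmh = 0.27777778 m/s, so 16.49 kmh = 16.49 * 0.27777778 = 4.5805556 m/s. Combine: 13500 m / 4.5805556 m/s = 2947.2408 s. 1 Julian year = 31557600 s, so 2947.2408 s = 2947.2408 / 31557600 = 9.3392424e-05 Julian year ≈ 9.339e-05 Julian year (4 s.f.). Final answer: 9.339e-05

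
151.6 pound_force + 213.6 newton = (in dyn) 8.88e+07. Check: 1 pound_force = 4.4482216 N, so 151.6 pound_force = 151.6 * 4.4482216 = 674.3504 N. 213.6 newton = 213.6 N. Sum: 674.3504 + 213.6 = 887.9504 N. 1 dyn = 1e-05 N, so 887.9504 N = 887.9504 / 1e-05 = 88795040 dyn ≈ 8.88e+07 dyn (4 s.f.).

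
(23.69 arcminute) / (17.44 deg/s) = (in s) 1 arcminute = 0.00029088821 rad, so 23.69 arcminute = 23.69 * 0.00029088821 = 0.0068911417 rad. 1 deg/s = 0.017453293 rad/s, so 17.44 deg/s = 17.44 * 0.017453293 = 0.30438542 rad/s. Combine: 0.0068911417 rad / 0.30438542 rad/s = 0.022639526 s. Result: 0.022639526 s ≈ 0.02264 s (4 s.f.). Final answer: 0.02264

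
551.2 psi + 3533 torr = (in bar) 1 psi = 6894.7573 Pa, so 551.2 psi = 551.2 * 6894.7573 = 3800390.2 Pa. 1 torr = 133.32237 Pa, so 3533 torr = 3533 * 133.32237 = 471027.93 Pa. Sum: 3800390.2 + 471027.93 = 4271418.1 Pa. 1 bar = 100000 Pa, so 4271418.1 Pa = 4271418.1 / 100000 = 42.714181 bar ≈ 42.71 bar (4 s.f.). Final answer: 42.71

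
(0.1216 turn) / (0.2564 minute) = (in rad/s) 0.04966. Check: 1 turn = 6.2831853 rad, so 0.1216 turn = 0.1216 * 6.2831853 = 0.76403533 rad. 1 minute = 60 s, so 0.2564 minute = 0.2564 * 60 = 15.384 s. Combine: 0.76403533 rad / 15.384 s = 0.049664283 rad/s. Result: 0.049664283 rad/s ≈ 0.04966 rad/s (4 s.f.).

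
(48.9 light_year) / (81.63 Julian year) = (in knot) 1 light_year = 9.4607305e+15 m, so 48.9 light_year = 48.9 * 9.4607305e+15 = 4.6262972e+17 m. 1 Julian year = 31557600 s, so 81.63 Julian year = 81.63 * 31557600 = 2.5760469e+09 s. Combine: 4.6262972e+17 m / 2.5760469e+09 s = 1.7958901e+08 m/s. 1 knot = 0.51444444 m/s, so 1.7958901e+08 m/s = 1.7958901e+08 / 0.51444444 = 3.4909312e+08 knot ≈ 3.491e+08 knot (4 s.f.). Final answer: 3.491e+08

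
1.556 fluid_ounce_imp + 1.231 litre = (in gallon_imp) 1 fluid_ounce_imp = 2.8413063e-05 m^3, so 1.556 fluid_ounce_imp = 1.556 * 2.8413063e-05 = 4.4210725e-05 m^3. 1 litre = 0.001 m^3, so 1.231 litre = 1.231 * 0.001 = 0.001231 m^3. Sum: 4.4210725e-05 + 0.001231 = 0.0012752107 m^3. 1 gallon_imp = 0.00454609 m^3, so 0.0012752107 m^3 = 0.0012752107 / 0.00454609 = 0.28050714 gallon_imp ≈ 0.2805 gallon_imp (4 s.f.). Final answer: 0.2805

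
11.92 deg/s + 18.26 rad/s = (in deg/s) 1 deg/s = 0.017453293 rad/s, so 11.92 deg/s = 11.92 * 0.017453293 = 0.20804325 rad/s. 18.26 rad/s is already in rad/s. Sum: 0.20804325 + 18.26 = 18.468043 rad/s. 1 deg/s = 0.017453293 rad/s, so 18.468043 rad/s = 18.468043 / 0.017453293 = 1058.1409 deg/s ≈ 1058 deg/s (4 s.f.). Final answer: 1058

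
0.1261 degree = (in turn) 1 degree = 0.017453293 rad, so 0.1261 degree = 0.1261 * 0.017453293 = 0.0022008602 rad. 1 turn = 6.2831853 rad, so 0.0022008602 rad = 0.0022008602 / 6.2831853 = 0.00035027778 turn ≈ 0.0003503 turn (4 s.f.). Final answer: 0.0003503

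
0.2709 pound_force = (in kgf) 1 pound_force = 4.4482216 N, so 0.2709 pound_force = 0.2709 * 4.4482216 = 1.2050232 N. 1 kgf = 9.80665 N, so 1.2050232 N = 1.2050232 / 9.80665 = 0.12287817 kgf ≈ 0.1229 kgf (4 s.f.). Final answer: 0.1229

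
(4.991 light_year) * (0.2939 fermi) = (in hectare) 0.001388. Check: 1 light_year = 9.4607305e+15 m, so 4.991 light_year = 4.991 * 9.4607305e+15 = 4.7218506e+16 m. 1 fermi = 1e-15 m, so 0.2939 fermi = 0.2939 * 1e-15 = 2.939e-16 m. Combine: 4.7218506e+16 m * 2.939e-16 m = 13.877519 m^2. 1 hectare = 10000 m^2, so 13.877519 m^2 = 13.877519 / 10000 = 0.0013877519 hectare ≈ 0.001388 hectare (4 s.f.).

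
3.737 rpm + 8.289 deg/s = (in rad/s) 1 rpm = 0.10471976 rad/s, so 3.737 rpm = 3.737 * 0.10471976 = 0.39133772 rad/s. 1 deg/s = 0.017453293 rad/s, so 8.289 deg/s = 8.289 * 0.017453293 = 0.14467034 rad/s. Sum: 0.39133772 + 0.14467034 = 0.53600807 rad/s. Result: 0.53600807 rad/s ≈ 0.536 rad/s (4 s.f.). Final answer: 0.536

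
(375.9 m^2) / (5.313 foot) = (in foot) 761.6. Check: 375.9 m^2 is already in m^2. 1 foot = 0.3048 m, so 5.313 foot = 5.313 * 0.3048 = 1.6194024 m. Combine: 375.9 m^2 / 1.6194024 m = 232.12266 m. 1 foot = 0.3048 m, so 232.12266 m = 232.12266 / 0.3048 = 761.5573 foot ≈ 761.6 foot (4 s.f.).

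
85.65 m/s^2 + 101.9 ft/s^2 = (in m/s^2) 116.7. Check: 85.65 m/s^2 is already in m/s^2. 1 ft/s^2 = 0.3048 m/s^2, so 101.9 ft/s^2 = 101.9 * 0.3048 = 31.05912 m/s^2. Sum: 85.65 + 31.05912 = 116.70912 m/s^2. Result: 116.70912 m/s^2 ≈ 116.7 m/s^2 (4 s.f.).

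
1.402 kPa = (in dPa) 1 kPa = 1000 Pa, so 1.402 kPa = 1.402 * 1000 = 1402 Pa. 1 dPa = 0.1 Pa, so 1402 Pa = 1402 / 0.1 = 14020 dPa ≈ 1.402e+04 dPa (4 s.f.). Final answer: 1.402e+04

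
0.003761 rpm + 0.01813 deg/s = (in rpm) 1 rpm = 0.10471976 rad/s, so 0.003761 rpm = 0.003761 * 0.10471976 = 0.000393851 rad/s. 1 deg/s = 0.017453293 rad/s, so 0.01813 deg/s = 0.01813 * 0.017453293 = 0.00031642819 rad/s. Sum: 0.000393851 + 0.00031642819 = 0.00071027919 rad/s. 1 rpm = 0.10471976 rad/s, so 0.00071027919 rad/s = 0.00071027919 / 0.10471976 = 0.0067826667 rpm ≈ 0.006783 rpm (4 s.f.). Final answer: 0.006783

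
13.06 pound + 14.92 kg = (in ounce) 735.2. Check: 1 pound = 0.45359237 kg, so 13.06 pound = 13.06 * 0.45359237 = 5.9239164 kg. 14.92 kg is already in kg. Sum: 5.9239164 + 14.92 = 20.843916 kg. 1 ounce = 0.028349523 kg, so 20.843916 kg = 20.843916 / 0.028349523 = 735.24751 ounce ≈ 735.2 ounce (4 s.f.).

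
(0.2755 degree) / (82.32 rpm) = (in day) 6.456e-09. Check: 1 degree = 0.017453293 rad, so 0.2755 degree = 0.2755 * 0.017453293 = 0.0048083821 rad. 1 rpm = 0.10471976 rad/s, so 82.32 rpm = 82.32 * 0.10471976 = 8.6205302 rad/s. Combine: 0.0048083821 rad / 8.6205302 rad/s = 0.00055778264 s. 1 day = 86400 s, so 0.00055778264 s = 0.00055778264 / 86400 = 6.4558176e-09 day ≈ 6.456e-09 day (4 s.f.).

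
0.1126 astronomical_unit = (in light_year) 1 astronomical_unit = 1.4959787e+11 m, so 0.1126 astronomical_unit = 0.1126 * 1.4959787e+11 = 1.684472e+10 m. 1 light_year = 9.4607305e+15 m, so 1.684472e+10 m = 1.684472e+10 / 9.4607305e+15 = 1.7804883e-06 light_year ≈ 1.78e-06 light_year (4 s.f.). Final answer: 1.78e-06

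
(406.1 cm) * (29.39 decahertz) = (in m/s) 1 cm = 0.01 m, so 406.1 cm = 406.1 * 0.01 = 4.061 m. 1 decahertz = 10 Hz, so 29.39 decahertz = 29.39 * 10 = 293.9 Hz. Combine: 4.061 m * 293.9 Hz = 1193.5279 m/s. Result: 1193.5279 m/s ≈ 1194 m/s (4 s.f.). Final answer: 1194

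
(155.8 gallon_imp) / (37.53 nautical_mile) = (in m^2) 1 gallon_imp = 0.00454609 m^3, so 155.8 gallon_imp = 155.8 * 0.00454609 = 0.70828082 m^3. 1 nautical_mile = 1852 m, so 37.53 nautical_mile = 37.53 * 1852 = 69505.56 m. Combine: 0.70828082 m^3 / 69505.56 m = 1.0190276e-05 m^2. Result: 1.0190276e-05 m^2 ≈ 1.019e-05 m^2 (4 s.f.). Final answer: 1.019e-05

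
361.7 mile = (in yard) 6.366e+05. Check: 1 mile = 1609.344 m, so 361.7 mile = 361.7 * 1609.344 = 582099.72 m. 1 yard = 0.9144 m, so 582099.72 m = 582099.72 / 0.9144 = 636592 yard ≈ 6.366e+05 yard (4 s.f.).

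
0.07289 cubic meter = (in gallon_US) 0.07289 cubic meter = 0.07289 m^3. 1 gallon_US = 0.0037854118 m^3, so 0.07289 m^3 = 0.07289 / 0.0037854118 = 19.255501 gallon_US ≈ 19.26 gallon_US (4 s.f.). Final answer: 19.26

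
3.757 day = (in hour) 1 day = 86400 s, so 3.757 day = 3.757 * 86400 = 324604.8 s. 1 hour = 3600 s, so 324604.8 s = 324604.8 / 3600 = 90.168 hour ≈ 90.17 hour (4 s.f.). Final answer: 90.17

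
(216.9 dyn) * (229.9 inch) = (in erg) 1 dyn = 1e-05 N, so 216.9 dyn = 216.9 * 1e-05 = 0.002169 N. 1 inch = 0.0254 m, so 229.9 inch = 229.9 * 0.0254 = 5.83946 m. Combine: 0.002169 N * 5.83946 m = 0.012665789 J. 1 erg = 1e-07 J, so 0.012665789 J = 0.012665789 / 1e-07 = 126657.89 erg ≈ 1.267e+05 erg (4 s.f.). Final answer: 1.267e+05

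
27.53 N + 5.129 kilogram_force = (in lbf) 27.53 N is already in N. 1 kilogram_force = 9.80665 N, so 5.129 kilogram_force = 5.129 * 9.80665 = 50.298308 N. Sum: 27.53 + 50.298308 = 77.828308 N. 1 lbf = 4.4482216 N, so 77.828308 N = 77.828308 / 4.4482216 = 17.4965 lbf ≈ 17.5 lbf (4 s.f.). Final answer: 17.5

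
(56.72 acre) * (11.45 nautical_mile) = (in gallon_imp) 1.071e+12. Check: 1 acre = 4046.8564 m^2, so 56.72 acre = 56.72 * 4046.8564 = 229537.7 m^2. 1 nautical_mile = 1852 m, so 11.45 nautical_mile = 11.45 * 1852 = 21205.4 m. Combine: 229537.7 m^2 * 21205.4 m = 4.8674387e+09 m^3. 1 gallon_imp = 0.00454609 m^3, so 4.8674387e+09 m^3 = 4.8674387e+09 / 0.00454609 = 1.0706868e+12 gallon_imp ≈ 1.071e+12 gallon_imp (4 s.f.).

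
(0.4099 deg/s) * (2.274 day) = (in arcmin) 1 deg/s = 0.017453293 rad/s, so 0.4099 deg/s = 0.4099 * 0.017453293 = 0.0071541046 rad/s. 1 day = 86400 s, so 2.274 day = 2.274 * 86400 = 196473.6 s. Combine: 0.0071541046 rad/s * 196473.6 s = 1405.5927 rad. 1 arcmin = 0.00029088821 rad, so 1405.5927 rad = 1405.5927 / 0.00029088821 = 4832071.7 arcmin ≈ 4.832e+06 arcmin (4 s.f.). Final answer: 4.832e+06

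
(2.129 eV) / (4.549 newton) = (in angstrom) 1 eV = 1.6021766e-19 J, so 2.129 eV = 2.129 * 1.6021766e-19 = 3.4110341e-19 J. 4.549 newton = 4.549 N. Combine: 3.4110341e-19 J / 4.549 N = 7.4984261e-20 m. 1 angstrom = 1e-10 m, so 7.4984261e-20 m = 7.4984261e-20 / 1e-10 = 7.4984261e-10 angstrom ≈ 7.498e-10 angstrom (4 s.f.). Final answer: 7.498e-10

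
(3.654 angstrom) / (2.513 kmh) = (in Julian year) 1 angstrom = 1e-10 m, so 3.654 angstrom = 3.654 * 1e-10 = 3.654e-10 m. 1 kmh = 0.27777778 m/s, so 2.513 kmh = 2.513 * 0.27777778 = 0.69805556 m/s. Combine: 3.654e-10 m / 0.69805556 m/s = 5.2345404e-10 s. 1 Julian year = 31557600 s, so 5.2345404e-10 s = 5.2345404e-10 / 31557600 = 1.6587258e-17 Julian year ≈ 1.659e-17 Julian year (4 s.f.). Final answer: 1.659e-17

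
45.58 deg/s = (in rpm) 7.597. Check: 1 deg/s = 0.017453293 rad/s, so 45.58 deg/s = 45.58 * 0.017453293 = 0.79552107 rad/s. 1 rpm = 0.10471976 rad/s, so 0.79552107 rad/s = 0.79552107 / 0.10471976 = 7.5966667 rpm ≈ 7.597 rpm (4 s.f.).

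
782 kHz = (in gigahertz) 1 kHz = 1000 Hz, so 782 kHz = 782 * 1000 = 782000 Hz. 1 gigahertz = 1e+09 Hz, so 782000 Hz = 782000 / 1e+09 = 0.000782 gigahertz. Final answer: 0.000782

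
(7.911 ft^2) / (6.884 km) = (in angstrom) 1.068e+06. Check: 1 ft^2 = 0.09290304 m^2, so 7.911 ft^2 = 7.911 * 0.09290304 = 0.73495595 m^2. 1 km = 1000 m, so 6.884 km = 6.884 * 1000 = 6884 m. Combine: 0.73495595 m^2 / 6884 m = 0.00010676292 m. 1 angstrom = 1e-10 m, so 0.00010676292 m = 0.00010676292 / 1e-10 = 1067629.2 angstrom ≈ 1.068e+06 angstrom (4 s.f.).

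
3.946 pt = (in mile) 8.65e-07. Check: 1 pt = 0.00035277778 m, so 3.946 pt = 3.946 * 0.00035277778 = 0.0013920611 m. 1 mile = 1609.344 m, so 0.0013920611 m = 0.0013920611 / 1609.344 = 8.6498667e-07 mile ≈ 8.65e-07 mile (4 s.f.).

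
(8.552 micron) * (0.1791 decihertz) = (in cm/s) 1.532e-05. Check: 1 micron = 1e-06 m, so 8.552 micron = 8.552 * 1e-06 = 8.552e-06 m. 1 decihertz = 0.1 Hz, so 0.1791 decihertz = 0.1791 * 0.1 = 0.01791 Hz. Combine: 8.552e-06 m * 0.01791 Hz = 1.5316632e-07 m/s. 1 cm/s = 0.01 m/s, so 1.5316632e-07 m/s = 1.5316632e-07 / 0.01 = 1.5316632e-05 cm/s ≈ 1.532e-05 cm/s (4 s.f.).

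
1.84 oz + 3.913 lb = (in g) 1827. Check: 1 oz = 0.028349523 kg, so 1.84 oz = 1.84 * 0.028349523 = 0.052163123 kg. 1 lb = 0.45359237 kg, so 3.913 lb = 3.913 * 0.45359237 = 1.7749069 kg. Sum: 0.052163123 + 1.7749069 = 1.8270701 kg. 1 g = 0.001 kg, so 1.8270701 kg = 1.8270701 / 0.001 = 1827.0701 g ≈ 1827 g (4 s.f.).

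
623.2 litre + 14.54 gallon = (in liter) 1 litre = 0.001 m^3, so 623.2 litre = 623.2 * 0.001 = 0.6232 m^3. 1 gallon = 0.0037854118 m^3, so 14.54 gallon = 14.54 * 0.0037854118 = 0.055039887 m^3. Sum: 0.6232 + 0.055039887 = 0.67823989 m^3. 1 liter = 0.001 m^3, so 0.67823989 m^3 = 0.67823989 / 0.001 = 678.23989 liter ≈ 678.2 liter (4 s.f.). Final answer: 678.2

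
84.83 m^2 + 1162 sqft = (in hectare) 84.83 m^2 is already in m^2. 1 sqft = 0.09290304 m^2, so 1162 sqft = 1162 * 0.09290304 = 107.95333 m^2. Sum: 84.83 + 107.95333 = 192.78333 m^2. 1 hectare = 10000 m^2, so 192.78333 m^2 = 192.78333 / 10000 = 0.019278333 hectare ≈ 0.01928 hectare (4 s.f.). Final answer: 0.01928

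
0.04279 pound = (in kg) 0.01941. Check: 1 pound = 0.45359237 kg, so 0.04279 pound = 0.04279 * 0.45359237 = 0.019409218 kg. Result: 0.019409218 kg ≈ 0.01941 kg (4 s.f.).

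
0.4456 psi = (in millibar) 1 psi = 6894.7573 Pa, so 0.4456 psi = 0.4456 * 6894.7573 = 3072.3038 Pa. 1 millibar = 100 Pa, so 3072.3038 Pa = 3072.3038 / 100 = 30.723038 millibar ≈ 30.72 millibar (4 s.f.). Final answer: 30.72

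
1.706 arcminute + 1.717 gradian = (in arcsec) 1 arcminute = 0.00029088821 rad, so 1.706 arcminute = 1.706 * 0.00029088821 = 0.00049625528 rad. 1 gradian = 0.015707963 rad, so 1.717 gradian = 1.717 * 0.015707963 = 0.026970573 rad. Sum: 0.00049625528 + 0.026970573 = 0.027466828 rad. 1 arcsec = 4.8481368e-06 rad, so 0.027466828 rad = 0.027466828 / 4.8481368e-06 = 5665.44 arcsec ≈ 5665 arcsec (4 s.f.). Final answer: 5665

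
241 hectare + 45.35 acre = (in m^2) 1 hectare = 10000 m^2, so 241 hectare = 241 * 10000 = 2410000 m^2. 1 acre = 4046.8564 m^2, so 45.35 acre = 45.35 * 4046.8564 = 183524.94 m^2. Sum: 2410000 + 183524.94 = 2593524.9 m^2. Result: 2593524.9 m^2 ≈ 2.594e+06 m^2 (4 s.f.). Final answer: 2.594e+06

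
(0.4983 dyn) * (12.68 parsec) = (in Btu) 1.848e+09. Check: 1 dyn = 1e-05 N, so 0.4983 dyn = 0.4983 * 1e-05 = 4.983e-06 N. 1 parsec = 3.0856776e+16 m, so 12.68 parsec = 12.68 * 3.0856776e+16 = 3.9126392e+17 m. Combine: 4.983e-06 N * 3.9126392e+17 m = 1.9496681e+12 J. 1 Btu = 1055.0559 J, so 1.9496681e+12 J = 1.9496681e+12 / 1055.0559 = 1.8479288e+09 Btu ≈ 1.848e+09 Btu (4 s.f.).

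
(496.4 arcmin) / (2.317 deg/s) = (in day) 4.133e-05. Check: 1 arcmin = 0.00029088821 rad, so 496.4 arcmin = 496.4 * 0.00029088821 = 0.14439691 rad. 1 deg/s = 0.017453293 rad/s, so 2.317 deg/s = 2.317 * 0.017453293 = 0.040439279 rad/s. Combine: 0.14439691 rad / 0.040439279 rad/s = 3.5707093 s. 1 day = 86400 s, so 3.5707093 s = 3.5707093 / 86400 = 4.1327653e-05 day ≈ 4.133e-05 day (4 s.f.).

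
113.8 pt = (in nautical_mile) 2.168e-05. Check: 1 pt = 0.00035277778 m, so 113.8 pt = 113.8 * 0.00035277778 = 0.040146111 m. 1 nautical_mile = 1852 m, so 0.040146111 m = 0.040146111 / 1852 = 2.1677166e-05 nautical_mile ≈ 2.168e-05 nautical_mile (4 s.f.).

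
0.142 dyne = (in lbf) 3.192e-07. Check: 1 dyne = 1e-05 N, so 0.142 dyne = 0.142 * 1e-05 = 1.42e-06 N. 1 lbf = 4.4482216 N, so 1.42e-06 N = 1.42e-06 / 4.4482216 = 3.192287e-07 lbf ≈ 3.192e-07 lbf (4 s.f.).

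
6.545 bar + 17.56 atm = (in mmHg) 1.825e+04. Check: 1 bar = 100000 Pa, so 6.545 bar = 6.545 * 100000 = 654500 Pa. 1 atm = 101325 Pa, so 17.56 atm = 17.56 * 101325 = 1779267 Pa. Sum: 654500 + 1779267 = 2433767 Pa. 1 mmHg = 133.32237 Pa, so 2433767 Pa = 2433767 / 133.32237 = 18254.754 mmHg ≈ 1.825e+04 mmHg (4 s.f.).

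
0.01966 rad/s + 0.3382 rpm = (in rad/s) 0.05508. Check: 0.01966 rad/s is already in rad/s. 1 rpm = 0.10471976 rad/s, so 0.3382 rpm = 0.3382 * 0.10471976 = 0.035416221 rad/s. Sum: 0.01966 + 0.035416221 = 0.055076221 rad/s. Result: 0.055076221 rad/s ≈ 0.05508 rad/s (4 s.f.).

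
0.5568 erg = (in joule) 1 erg = 1e-07 J, so 0.5568 erg = 0.5568 * 1e-07 = 5.568e-08 J. 5.568e-08 J = 5.568e-08 joule. Final answer: 5.568e-08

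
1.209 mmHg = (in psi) 1 mmHg = 133.32237 Pa, so 1.209 mmHg = 1.209 * 133.32237 = 161.18674 Pa. 1 psi = 6894.7573 Pa, so 161.18674 Pa = 161.18674 / 6894.7573 = 0.023378161 psi ≈ 0.02338 psi (4 s.f.). Final answer: 0.02338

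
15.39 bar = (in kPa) 1 bar = 100000 Pa, so 15.39 bar = 15.39 * 100000 = 1539000 Pa. 1 kPa = 1000 Pa, so 1539000 Pa = 1539000 / 1000 = 1539 kPa. Final answer: 1539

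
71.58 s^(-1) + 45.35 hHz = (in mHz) 4.607e+06. Check: 71.58 s^(-1) = 71.58 Hz. 1 hHz = 100 Hz, so 45.35 hHz = 45.35 * 100 = 4535 Hz. Sum: 71.58 + 4535 = 4606.58 Hz. 1 mHz = 0.001 Hz, so 4606.58 Hz = 4606.58 / 0.001 = 4606580 mHz ≈ 4.607e+06 mHz (4 s.f.).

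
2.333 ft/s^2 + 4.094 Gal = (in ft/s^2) 2.467. Check: 1 ft/s^2 = 0.3048 m/s^2, so 2.333 ft/s^2 = 2.333 * 0.3048 = 0.7110984 m/s^2. 1 Gal = 0.01 m/s^2, so 4.094 Gal = 4.094 * 0.01 = 0.04094 m/s^2. Sum: 0.7110984 + 0.04094 = 0.7520384 m/s^2. 1 ft/s^2 = 0.3048 m/s^2, so 0.7520384 m/s^2 = 0.7520384 / 0.3048 = 2.4673176 ft/s^2 ≈ 2.467 ft/s^2 (4 s.f.).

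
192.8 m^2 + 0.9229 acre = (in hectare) 192.8 m^2 is already in m^2. 1 acre = 4046.8564 m^2, so 0.9229 acre = 0.9229 * 4046.8564 = 3734.8438 m^2. Sum: 192.8 + 3734.8438 = 3927.6438 m^2. 1 hectare = 10000 m^2, so 3927.6438 m^2 = 3927.6438 / 10000 = 0.39276438 hectare ≈ 0.3928 hectare (4 s.f.). Final answer: 0.3928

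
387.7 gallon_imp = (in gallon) 465.6. Check: 1 gallon_imp = 0.00454609 m^3, so 387.7 gallon_imp = 387.7 * 0.00454609 = 1.7625191 m^3. 1 gallon = 0.0037854118 m^3, so 1.7625191 m^3 = 1.7625191 / 0.0037854118 = 465.60829 gallon ≈ 465.6 gallon (4 s.f.).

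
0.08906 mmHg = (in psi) 0.001722. Check: 1 mmHg = 133.32237 Pa, so 0.08906 mmHg = 0.08906 * 133.32237 = 11.87369 Pa. 1 psi = 6894.7573 Pa, so 11.87369 Pa = 11.87369 / 6894.7573 = 0.0017221332 psi ≈ 0.001722 psi (4 s.f.).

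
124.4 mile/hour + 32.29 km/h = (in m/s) 1 mile/hour = 0.44704 m/s, so 124.4 mile/hour = 124.4 * 0.44704 = 55.611776 m/s. 1 km/h = 0.27777778 m/s, so 32.29 km/h = 32.29 * 0.27777778 = 8.9694444 m/s. Sum: 55.611776 + 8.9694444 = 64.58122 m/s. Result: 64.58122 m/s ≈ 64.58 m/s (4 s.f.). Final answer: 64.58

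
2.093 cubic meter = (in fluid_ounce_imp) 2.093 cubic meter = 2.093 m^3. 1 fluid_ounce_imp = 2.8413063e-05 m^3, so 2.093 m^3 = 2.093 / 2.8413063e-05 = 73663.302 fluid_ounce_imp ≈ 7.366e+04 fluid_ounce_imp (4 s.f.). Final answer: 7.366e+04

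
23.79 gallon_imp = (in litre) 108.2. Check: 1 gallon_imp = 0.00454609 m^3, so 23.79 gallon_imp = 23.79 * 0.00454609 = 0.10815148 m^3. 1 litre = 0.001 m^3, so 0.10815148 m^3 = 0.10815148 / 0.001 = 108.15148 litre ≈ 108.2 litre (4 s.f.).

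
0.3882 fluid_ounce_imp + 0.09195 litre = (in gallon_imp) 0.02265. Check: 1 fluid_ounce_imp = 2.8413063e-05 m^3, so 0.3882 fluid_ounce_imp = 0.3882 * 2.8413063e-05 = 1.1029951e-05 m^3. 1 litre = 0.001 m^3, so 0.09195 litre = 0.09195 * 0.001 = 9.195e-05 m^3. Sum: 1.1029951e-05 + 9.195e-05 = 0.00010297995 m^3. 1 gallon_imp = 0.00454609 m^3, so 0.00010297995 m^3 = 0.00010297995 / 0.00454609 = 0.022652422 gallon_imp ≈ 0.02265 gallon_imp (4 s.f.).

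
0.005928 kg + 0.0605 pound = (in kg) 0.03337. Check: 0.005928 kg is already in kg. 1 pound = 0.45359237 kg, so 0.0605 pound = 0.0605 * 0.45359237 = 0.027442338 kg. Sum: 0.005928 + 0.027442338 = 0.033370338 kg. Result: 0.033370338 kg ≈ 0.03337 kg (4 s.f.).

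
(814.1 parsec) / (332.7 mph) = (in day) 1 parsec = 3.0856776e+16 m, so 814.1 parsec = 814.1 * 3.0856776e+16 = 2.5120501e+19 m. 1 mph = 0.44704 m/s, so 332.7 mph = 332.7 * 0.44704 = 148.73021 m/s. Combine: 2.5120501e+19 m / 148.73021 m/s = 1.6889979e+17 s. 1 day = 86400 s, so 1.6889979e+17 s = 1.6889979e+17 / 86400 = 1.9548587e+12 day ≈ 1.955e+12 day (4 s.f.). Final answer: 1.955e+12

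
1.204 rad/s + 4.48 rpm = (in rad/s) 1.673. Check: 1.204 rad/s is already in rad/s. 1 rpm = 0.10471976 rad/s, so 4.48 rpm = 4.48 * 0.10471976 = 0.4691445 rad/s. Sum: 1.204 + 0.4691445 = 1.6731445 rad/s. Result: 1.6731445 rad/s ≈ 1.673 rad/s (4 s.f.).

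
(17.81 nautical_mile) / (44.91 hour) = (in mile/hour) 0.4564. Check: 1 nautical_mile = 1852 m, so 17.81 nautical_mile = 17.81 * 1852 = 32984.12 m. 1 hour = 3600 s, so 44.91 hour = 44.91 * 3600 = 161676 s. Combine: 32984.12 m / 161676 s = 0.20401371 m/s. 1 mile/hour = 0.44704 m/s, so 0.20401371 m/s = 0.20401371 / 0.44704 = 0.45636566 mile/hour ≈ 0.4564 mile/hour (4 s.f.).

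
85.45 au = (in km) 1 au = 1.4959787e+11 m, so 85.45 au = 85.45 * 1.4959787e+11 = 1.2783138e+13 m. 1 km = 1000 m, so 1.2783138e+13 m = 1.2783138e+13 / 1000 = 1.2783138e+10 km ≈ 1.278e+10 km (4 s.f.). Final answer: 1.278e+10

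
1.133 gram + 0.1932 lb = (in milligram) 8.877e+04. Check: 1 gram = 0.001 kg, so 1.133 gram = 1.133 * 0.001 = 0.001133 kg. 1 lb = 0.45359237 kg, so 0.1932 lb = 0.1932 * 0.45359237 = 0.087634046 kg. Sum: 0.001133 + 0.087634046 = 0.088767046 kg. 1 milligram = 1e-06 kg, so 0.088767046 kg = 0.088767046 / 1e-06 = 88767.046 milligram ≈ 8.877e+04 milligram (4 s.f.).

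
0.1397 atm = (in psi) 1 atm = 101325 Pa, so 0.1397 atm = 0.1397 * 101325 = 14155.102 Pa. 1 psi = 6894.7573 Pa, so 14155.102 Pa = 14155.102 / 6894.7573 = 2.053024 psi ≈ 2.053 psi (4 s.f.). Final answer: 2.053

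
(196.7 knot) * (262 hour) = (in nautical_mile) 1 knot = 0.51444444 m/s, so 196.7 knot = 196.7 * 0.51444444 = 101.19122 m/s. 1 hour = 3600 s, so 262 hour = 262 * 3600 = 943200 s. Combine: 101.19122 m/s * 943200 s = 95443561 m. 1 nautical_mile = 1852 m, so 95443561 m = 95443561 / 1852 = 51535.4 nautical_mile ≈ 5.154e+04 nautical_mile (4 s.f.). Final answer: 5.154e+04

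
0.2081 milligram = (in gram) 0.0002081. Check: 1 milligram = 1e-06 kg, so 0.2081 milligram = 0.2081 * 1e-06 = 2.081e-07 kg. 1 gram = 0.001 kg, so 2.081e-07 kg = 2.081e-07 / 0.001 = 0.0002081 gram.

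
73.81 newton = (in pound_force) 16.59. Check: 73.81 newton = 73.81 N. 1 pound_force = 4.4482216 N, so 73.81 N = 73.81 / 4.4482216 = 16.593148 pound_force ≈ 16.59 pound_force (4 s.f.).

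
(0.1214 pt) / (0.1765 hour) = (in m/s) 6.74e-08. Check: 1 pt = 0.00035277778 m, so 0.1214 pt = 0.1214 * 0.00035277778 = 4.2827222e-05 m. 1 hour = 3600 s, so 0.1765 hour = 0.1765 * 3600 = 635.4 s. Combine: 4.2827222e-05 m / 635.4 s = 6.7401987e-08 m/s. Result: 6.7401987e-08 m/s ≈ 6.74e-08 m/s (4 s.f.).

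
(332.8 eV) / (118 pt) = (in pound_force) 2.88e-16. Check: 1 eV = 1.6021766e-19 J, so 332.8 eV = 332.8 * 1.6021766e-19 = 5.3320438e-17 J. 1 pt = 0.00035277778 m, so 118 pt = 118 * 0.00035277778 = 0.041627778 m. Combine: 5.3320438e-17 J / 0.041627778 m = 1.280886e-15 N. 1 pound_force = 4.4482216 N, so 1.280886e-15 N = 1.280886e-15 / 4.4482216 = 2.8795463e-16 pound_force ≈ 2.88e-16 pound_force (4 s.f.).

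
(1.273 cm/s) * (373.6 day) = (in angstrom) 1 cm/s = 0.01 m/s, so 1.273 cm/s = 1.273 * 0.01 = 0.01273 m/s. 1 day = 86400 s, so 373.6 day = 373.6 * 86400 = 32279040 s. Combine: 0.01273 m/s * 32279040 s = 410912.18 m. 1 angstrom = 1e-10 m, so 410912.18 m = 410912.18 / 1e-10 = 4.1091218e+15 angstrom ≈ 4.109e+15 angstrom (4 s.f.). Final answer: 4.109e+15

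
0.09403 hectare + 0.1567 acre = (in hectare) 1 hectare = 10000 m^2, so 0.09403 hectare = 0.09403 * 10000 = 940.3 m^2. 1 acre = 4046.8564 m^2, so 0.1567 acre = 0.1567 * 4046.8564 = 634.1424 m^2. Sum: 940.3 + 634.1424 = 1574.4424 m^2. 1 hectare = 10000 m^2, so 1574.4424 m^2 = 1574.4424 / 10000 = 0.15744424 hectare ≈ 0.1574 hectare (4 s.f.). Final answer: 0.1574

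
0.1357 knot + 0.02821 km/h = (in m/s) 0.07765. Check: 1 knot = 0.51444444 m/s, so 0.1357 knot = 0.1357 * 0.51444444 = 0.069810111 m/s. 1 km/h = 0.27777778 m/s, so 0.02821 km/h = 0.02821 * 0.27777778 = 0.0078361111 m/s. Sum: 0.069810111 + 0.0078361111 = 0.077646222 m/s. Result: 0.077646222 m/s ≈ 0.07765 m/s (4 s.f.).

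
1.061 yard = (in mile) 0.0006028. Check: 1 yard = 0.9144 m, so 1.061 yard = 1.061 * 0.9144 = 0.9701784 m. 1 mile = 1609.344 m, so 0.9701784 m = 0.9701784 / 1609.344 = 0.00060284091 mile ≈ 0.0006028 mile (4 s.f.).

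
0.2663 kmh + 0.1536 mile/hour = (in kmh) 1 kmh = 0.27777778 m/s, so 0.2663 kmh = 0.2663 * 0.27777778 = 0.073972222 m/s. 1 mile/hour = 0.44704 m/s, so 0.1536 mile/hour = 0.1536 * 0.44704 = 0.068665344 m/s. Sum: 0.073972222 + 0.068665344 = 0.14263757 m/s. 1 kmh = 0.27777778 m/s, so 0.14263757 m/s = 0.14263757 / 0.27777778 = 0.51349524 kmh ≈ 0.5135 kmh (4 s.f.). Final answer: 0.5135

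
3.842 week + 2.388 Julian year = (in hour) 1 week = 604800 s, so 3.842 week = 3.842 * 604800 = 2323641.6 s. 1 Julian year = 31557600 s, so 2.388 Julian year = 2.388 * 31557600 = 75359549 s. Sum: 2323641.6 + 75359549 = 77683190 s. 1 hour = 3600 s, so 77683190 s = 77683190 / 3600 = 21578.664 hour ≈ 2.158e+04 hour (4 s.f.). Final answer: 2.158e+04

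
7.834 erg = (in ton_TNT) 1 erg = 1e-07 J, so 7.834 erg = 7.834 * 1e-07 = 7.834e-07 J. 1 ton_TNT = 4.184e+09 J, so 7.834e-07 J = 7.834e-07 / 4.184e+09 = 1.8723709e-16 ton_TNT ≈ 1.872e-16 ton_TNT (4 s.f.). Final answer: 1.872e-16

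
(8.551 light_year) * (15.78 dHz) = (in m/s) 1 light_year = 9.4607305e+15 m, so 8.551 light_year = 8.551 * 9.4607305e+15 = 8.0898706e+16 m. 1 dHz = 0.1 Hz, so 15.78 dHz = 15.78 * 0.1 = 1.578 Hz. Combine: 8.0898706e+16 m * 1.578 Hz = 1.2765816e+17 m/s. Result: 1.2765816e+17 m/s ≈ 1.277e+17 m/s (4 s.f.). Final answer: 1.277e+17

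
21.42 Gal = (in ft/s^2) 1 Gal = 0.01 m/s^2, so 21.42 Gal = 21.42 * 0.01 = 0.2142 m/s^2. 1 ft/s^2 = 0.3048 m/s^2, so 0.2142 m/s^2 = 0.2142 / 0.3048 = 0.70275591 ft/s^2 ≈ 0.7028 ft/s^2 (4 s.f.). Final answer: 0.7028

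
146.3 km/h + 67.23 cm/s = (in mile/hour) 1 km/h = 0.27777778 m/s, so 146.3 km/h = 146.3 * 0.27777778 = 40.638889 m/s. 1 cm/s = 0.01 m/s, so 67.23 cm/s = 67.23 * 0.01 = 0.6723 m/s. Sum: 40.638889 + 0.6723 = 41.311189 m/s. 1 mile/hour = 0.44704 m/s, so 41.311189 m/s = 41.311189 / 0.44704 = 92.410498 mile/hour ≈ 92.41 mile/hour (4 s.f.). Final answer: 92.41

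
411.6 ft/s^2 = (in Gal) 1.255e+04. Check: 1 ft/s^2 = 0.3048 m/s^2, so 411.6 ft/s^2 = 411.6 * 0.3048 = 125.45568 m/s^2. 1 Gal = 0.01 m/s^2, so 125.45568 m/s^2 = 125.45568 / 0.01 = 12545.568 Gal ≈ 1.255e+04 Gal (4 s.f.).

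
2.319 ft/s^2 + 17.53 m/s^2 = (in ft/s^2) 1 ft/s^2 = 0.3048 m/s^2, so 2.319 ft/s^2 = 2.319 * 0.3048 = 0.7068312 m/s^2. 17.53 m/s^2 is already in m/s^2. Sum: 0.7068312 + 17.53 = 18.236831 m/s^2. 1 ft/s^2 = 0.3048 m/s^2, so 18.236831 m/s^2 = 18.236831 / 0.3048 = 59.832123 ft/s^2 ≈ 59.83 ft/s^2 (4 s.f.). Final answer: 59.83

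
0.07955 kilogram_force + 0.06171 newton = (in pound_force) 0.1893. Check: 1 kilogram_force = 9.80665 N, so 0.07955 kilogram_force = 0.07955 * 9.80665 = 0.78011901 N. 0.06171 newton = 0.06171 N. Sum: 0.78011901 + 0.06171 = 0.84182901 N. 1 pound_force = 4.4482216 N, so 0.84182901 N = 0.84182901 / 4.4482216 = 0.18925069 pound_force ≈ 0.1893 pound_force (4 s.f.).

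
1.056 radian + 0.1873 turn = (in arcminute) 1.056 radian = 1.056 rad. 1 turn = 6.2831853 rad, so 0.1873 turn = 0.1873 * 6.2831853 = 1.1768406 rad. Sum: 1.056 + 1.1768406 = 2.2328406 rad. 1 arcminute = 0.00029088821 rad, so 2.2328406 rad = 2.2328406 / 0.00029088821 = 7675.9406 arcminute ≈ 7676 arcminute (4 s.f.). Final answer: 7676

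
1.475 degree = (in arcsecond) 5310. Check: 1 degree = 0.017453293 rad, so 1.475 degree = 1.475 * 0.017453293 = 0.025743606 rad. 1 arcsecond = 4.8481368e-06 rad, so 0.025743606 rad = 0.025743606 / 4.8481368e-06 = 5310 arcsecond.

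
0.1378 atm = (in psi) 2.025. Check: 1 atm = 101325 Pa, so 0.1378 atm = 0.1378 * 101325 = 13962.585 Pa. 1 psi = 6894.7573 Pa, so 13962.585 Pa = 13962.585 / 6894.7573 = 2.0251017 psi ≈ 2.025 psi (4 s.f.).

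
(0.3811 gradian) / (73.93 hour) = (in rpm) 1 gradian = 0.015707963 rad, so 0.3811 gradian = 0.3811 * 0.015707963 = 0.0059863048 rad. 1 hour = 3600 s, so 73.93 hour = 73.93 * 3600 = 266148 s. Combine: 0.0059863048 rad / 266148 s = 2.2492391e-08 rad/s. 1 rpm = 0.10471976 rad/s, so 2.2492391e-08 rad/s = 2.2492391e-08 / 0.10471976 = 2.1478651e-07 rpm ≈ 2.148e-07 rpm (4 s.f.). Final answer: 2.148e-07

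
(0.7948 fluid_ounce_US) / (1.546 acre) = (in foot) 1 fluid_ounce_US = 2.957353e-05 m^3, so 0.7948 fluid_ounce_US = 0.7948 * 2.957353e-05 = 2.3505041e-05 m^3. 1 acre = 4046.8564 m^2, so 1.546 acre = 1.546 * 4046.8564 = 6256.44 m^2. Combine: 2.3505041e-05 m^3 / 6256.44 m^2 = 3.7569354e-09 m. 1 foot = 0.3048 m, so 3.7569354e-09 m = 3.7569354e-09 / 0.3048 = 1.2325904e-08 foot ≈ 1.233e-08 foot (4 s.f.). Final answer: 1.233e-08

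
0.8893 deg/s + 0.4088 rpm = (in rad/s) 1 deg/s = 0.017453293 rad/s, so 0.8893 deg/s = 0.8893 * 0.017453293 = 0.015521213 rad/s. 1 rpm = 0.10471976 rad/s, so 0.4088 rpm = 0.4088 * 0.10471976 = 0.042809436 rad/s. Sum: 0.015521213 + 0.042809436 = 0.058330649 rad/s. Result: 0.058330649 rad/s ≈ 0.05833 rad/s (4 s.f.). Final answer: 0.05833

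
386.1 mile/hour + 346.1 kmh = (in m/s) 1 mile/hour = 0.44704 m/s, so 386.1 mile/hour = 386.1 * 0.44704 = 172.60214 m/s. 1 kmh = 0.27777778 m/s, so 346.1 kmh = 346.1 * 0.27777778 = 96.138889 m/s. Sum: 172.60214 + 96.138889 = 268.74103 m/s. Result: 268.74103 m/s ≈ 268.7 m/s (4 s.f.). Final answer: 268.7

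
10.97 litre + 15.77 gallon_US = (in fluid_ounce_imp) 1 litre = 0.001 m^3, so 10.97 litre = 10.97 * 0.001 = 0.01097 m^3. 1 gallon_US = 0.0037854118 m^3, so 15.77 gallon_US = 15.77 * 0.0037854118 = 0.059695944 m^3. Sum: 0.01097 + 0.059695944 = 0.070665944 m^3. 1 fluid_ounce_imp = 2.8413063e-05 m^3, so 0.070665944 m^3 = 0.070665944 / 2.8413063e-05 = 2487.0935 fluid_ounce_imp ≈ 2487 fluid_ounce_imp (4 s.f.). Final answer: 2487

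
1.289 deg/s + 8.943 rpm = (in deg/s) 1 deg/s = 0.017453293 rad/s, so 1.289 deg/s = 1.289 * 0.017453293 = 0.022497294 rad/s. 1 rpm = 0.10471976 rad/s, so 8.943 rpm = 8.943 * 0.10471976 = 0.93650877 rad/s. Sum: 0.022497294 + 0.93650877 = 0.95900606 rad/s. 1 deg/s = 0.017453293 rad/s, so 0.95900606 rad/s = 0.95900606 / 0.017453293 = 54.947 deg/s ≈ 54.95 deg/s (4 s.f.). Final answer: 54.95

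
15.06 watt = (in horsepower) 15.06 watt = 15.06 W. 1 horsepower = 745.69987 W, so 15.06 W = 15.06 / 745.69987 = 0.020195793 horsepower ≈ 0.0202 horsepower (4 s.f.). Final answer: 0.0202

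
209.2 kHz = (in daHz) 2.092e+04. Check: 1 kHz = 1000 Hz, so 209.2 kHz = 209.2 * 1000 = 209200 Hz. 1 daHz = 10 Hz, so 209200 Hz = 209200 / 10 = 20920 daHz ≈ 2.092e+04 daHz (4 s.f.).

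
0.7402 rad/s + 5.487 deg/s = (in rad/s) 0.836. Check: 0.7402 rad/s is already in rad/s. 1 deg/s = 0.017453293 rad/s, so 5.487 deg/s = 5.487 * 0.017453293 = 0.095766216 rad/s. Sum: 0.7402 + 0.095766216 = 0.83596622 rad/s. Result: 0.83596622 rad/s ≈ 0.836 rad/s (4 s.f.).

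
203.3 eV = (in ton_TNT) 1 eV = 1.6021766e-19 J, so 203.3 eV = 203.3 * 1.6021766e-19 = 3.2572251e-17 J. 1 ton_TNT = 4.184e+09 J, so 3.2572251e-17 J = 3.2572251e-17 / 4.184e+09 = 7.7849548e-27 ton_TNT ≈ 7.785e-27 ton_TNT (4 s.f.). Final answer: 7.785e-27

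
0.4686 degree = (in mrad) 8.179. Check: 1 degree = 0.017453293 rad, so 0.4686 degree = 0.4686 * 0.017453293 = 0.0081786129 rad. 1 mrad = 0.001 rad, so 0.0081786129 rad = 0.0081786129 / 0.001 = 8.1786129 mrad ≈ 8.179 mrad (4 s.f.).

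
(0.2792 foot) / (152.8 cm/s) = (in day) 6.446e-07. Check: 1 foot = 0.3048 m, so 0.2792 foot = 0.2792 * 0.3048 = 0.08510016 m. 1 cm/s = 0.01 m/s, so 152.8 cm/s = 152.8 * 0.01 = 1.528 m/s. Combine: 0.08510016 m / 1.528 m/s = 0.055693822 s. 1 day = 86400 s, so 0.055693822 s = 0.055693822 / 86400 = 6.4460442e-07 day ≈ 6.446e-07 day (4 s.f.).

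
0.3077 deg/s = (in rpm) 0.05128. Check: 1 deg/s = 0.017453293 rad/s, so 0.3077 deg/s = 0.3077 * 0.017453293 = 0.0053703781 rad/s. 1 rpm = 0.10471976 rad/s, so 0.0053703781 rad/s = 0.0053703781 / 0.10471976 = 0.051283333 rpm ≈ 0.05128 rpm (4 s.f.).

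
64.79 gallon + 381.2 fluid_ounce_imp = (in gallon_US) 67.65. Check: 1 gallon = 0.0037854118 m^3, so 64.79 gallon = 64.79 * 0.0037854118 = 0.24525683 m^3. 1 fluid_ounce_imp = 2.8413063e-05 m^3, so 381.2 fluid_ounce_imp = 381.2 * 2.8413063e-05 = 0.010831059 m^3. Sum: 0.24525683 + 0.010831059 = 0.25608789 m^3. 1 gallon_US = 0.0037854118 m^3, so 0.25608789 m^3 = 0.25608789 / 0.0037854118 = 67.651263 gallon_US ≈ 67.65 gallon_US (4 s.f.).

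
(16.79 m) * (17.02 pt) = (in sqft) 1.085. Check: 16.79 m is already in m. 1 pt = 0.00035277778 m, so 17.02 pt = 17.02 * 0.00035277778 = 0.0060042778 m. Combine: 16.79 m * 0.0060042778 m = 0.10081182 m^2. 1 sqft = 0.09290304 m^2, so 0.10081182 m^2 = 0.10081182 / 0.09290304 = 1.0851294 sqft ≈ 1.085 sqft (4 s.f.).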